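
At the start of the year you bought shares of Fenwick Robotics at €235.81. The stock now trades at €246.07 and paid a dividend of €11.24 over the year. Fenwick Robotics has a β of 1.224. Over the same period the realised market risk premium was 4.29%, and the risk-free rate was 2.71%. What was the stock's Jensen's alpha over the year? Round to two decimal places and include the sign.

+1.16%

Realised HPR = (P1 + D1 − P0) / P0 = (246.07 + 11.24 − 235.81) / 235.81 = 21.50 / 235.81 = 9.1175%
CAPM required = R_f + β·MRP = 2.71% + 1.224 × 4.29% = 7.96096%
α = realised − required = 9.1175% − 7.96096% = +1.16%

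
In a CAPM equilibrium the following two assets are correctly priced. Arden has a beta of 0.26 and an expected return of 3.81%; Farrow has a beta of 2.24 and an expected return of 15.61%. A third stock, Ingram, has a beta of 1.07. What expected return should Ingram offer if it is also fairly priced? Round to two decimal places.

8.64%

MRP (SML slope) = (15.61% − 3.81%) / (2.24 − 0.26) = 11.80% / 1.98 = 5.9596%
R_f (intercept) = 3.81% − 0.26 × 5.9596% = 2.2605%
E(R_Ingram) = R_f + β × MRP = 2.2605% + 1.07 × 5.9596% = 8.64%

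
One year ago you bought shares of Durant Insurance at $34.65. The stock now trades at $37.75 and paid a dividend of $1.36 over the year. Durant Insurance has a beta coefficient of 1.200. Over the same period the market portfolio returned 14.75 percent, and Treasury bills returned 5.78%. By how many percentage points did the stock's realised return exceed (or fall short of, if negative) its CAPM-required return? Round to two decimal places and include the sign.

-3.67%

Realised HPR = (P1 + D1 − P0) / P0 = (37.75 + 1.36 − 34.65) / 34.65 = 4.46 / 34.65 = 12.8716%
MRP = 14.75% − 5.78% = 8.97%
CAPM required = R_f + β·MRP = 5.78% + 1.200 × 8.97% = 16.54400%
α = realised − required = 12.8716% − 16.54400% = -3.67%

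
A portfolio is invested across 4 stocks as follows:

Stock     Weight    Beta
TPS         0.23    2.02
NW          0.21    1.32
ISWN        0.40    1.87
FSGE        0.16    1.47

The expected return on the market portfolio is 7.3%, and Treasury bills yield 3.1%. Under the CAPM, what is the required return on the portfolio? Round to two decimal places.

10.35%

β_P = Σ w_i β_i = 0.23×2.02 + 0.21×1.32 + 0.40×1.87 + 0.16×1.47 = 1.7250
MRP = 7.3% − 3.1% = 4.20%
E(R_P) = R_f + β_P × MRP = 3.1% + 1.7250 × 4.2% = 10.35%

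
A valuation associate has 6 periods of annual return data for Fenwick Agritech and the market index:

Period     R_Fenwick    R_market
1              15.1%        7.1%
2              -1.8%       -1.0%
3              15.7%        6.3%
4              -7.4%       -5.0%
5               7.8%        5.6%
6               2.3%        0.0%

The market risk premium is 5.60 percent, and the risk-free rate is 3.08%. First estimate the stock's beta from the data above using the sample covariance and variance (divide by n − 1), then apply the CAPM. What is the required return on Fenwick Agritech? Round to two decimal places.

13.40%

Mean R_i = (15.1 − 1.8 + 15.7 − 7.4 + 7.8 + 2.3) / 6 = 5.2833%
Mean R_m = (7.1 − 1.0 + 6.3 − 5.0 + 5.6 + 0.0) / 6 = 2.1667%
Σ(R_i − R̄_i)(R_m − R̄_m) = 219.9167  ⇒  Cov = 219.9167 / 5 = 43.9833
Σ(R_m − R̄_m)² = 119.2933  ⇒  Var(R_m) = 119.2933 / 5 = 23.8587
β = Cov / Var(R_m) = 43.9833 / 23.8587 = 1.8435
E(R) = R_f + β × MRP = 3.08% + 1.8435 × 5.60% = 13.40%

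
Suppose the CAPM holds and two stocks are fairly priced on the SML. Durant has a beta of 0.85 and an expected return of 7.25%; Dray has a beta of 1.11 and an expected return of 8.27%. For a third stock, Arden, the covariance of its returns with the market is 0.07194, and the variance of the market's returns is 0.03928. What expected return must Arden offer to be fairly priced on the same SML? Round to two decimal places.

11.10%

MRP = (8.27% − 7.25%) / (1.11 − 0.85) = 3.9231%
R_f = 7.25% − 0.85 × 3.9231% = 3.9154%
β_Arden = Cov / Var(R_m) = 0.07194 / 0.03928 = 1.8315
E(R_Arden) = R_f + β × MRP = 3.9154% + 1.8315 × 3.9231% = 11.10%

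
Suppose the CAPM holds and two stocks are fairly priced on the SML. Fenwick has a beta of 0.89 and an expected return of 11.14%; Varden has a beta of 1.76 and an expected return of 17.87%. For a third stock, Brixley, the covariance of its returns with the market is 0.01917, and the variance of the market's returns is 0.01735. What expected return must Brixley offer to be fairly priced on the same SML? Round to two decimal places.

MRP = (17.87% − 11.14%) / (1.76 − 0.89) = 7.7356%
R_f = 11.14% − 0.89 × 7.7356% = 4.2553%
β_Brixley = Cov / Var(R_m) = 0.01917 / 0.01735 = 1.1049
E(R_Brixley) = R_f + β × MRP = 4.2553% + 1.1049 × 7.7356% = 12.80%

12.80%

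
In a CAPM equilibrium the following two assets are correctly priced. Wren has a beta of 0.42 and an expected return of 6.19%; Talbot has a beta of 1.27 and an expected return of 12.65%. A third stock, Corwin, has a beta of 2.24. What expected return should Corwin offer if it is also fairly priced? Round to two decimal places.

MRP (SML slope) = (12.65% − 6.19%) / (1.27 − 0.42) = 6.46% / 0.85 = 7.6000%
R_f (intercept) = 6.19% − 0.42 × 7.6000% = 2.9980%
E(R_Corwin) = R_f + β × MRP = 2.9980% + 2.24 × 7.6000% = 20.02%

20.02%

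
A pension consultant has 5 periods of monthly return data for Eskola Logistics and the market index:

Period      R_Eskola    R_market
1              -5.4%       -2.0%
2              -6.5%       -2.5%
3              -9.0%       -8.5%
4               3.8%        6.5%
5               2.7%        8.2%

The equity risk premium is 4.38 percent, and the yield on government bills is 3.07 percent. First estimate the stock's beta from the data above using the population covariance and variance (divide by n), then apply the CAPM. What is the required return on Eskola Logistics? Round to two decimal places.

Mean R_i = (-5.4 − 6.5 − 9.0 + 3.8 + 2.7) / 5 = -2.8800%
Mean R_m = (-2.0 − 2.5 − 8.5 + 6.5 + 8.2) / 5 = 0.3400%
Σ(R_i − R̄_i)(R_m − R̄_m) = 155.2860  ⇒  Cov = 155.2860 / 5 = 31.0572
Σ(R_m − R̄_m)² = 191.4120  ⇒  Var(R_m) = 191.4120 / 5 = 38.2824
β = Cov / Var(R_m) = 31.0572 / 38.2824 = 0.8113
E(R) = R_f + β × MRP = 3.07% + 0.8113 × 4.38% = 6.62%

6.62%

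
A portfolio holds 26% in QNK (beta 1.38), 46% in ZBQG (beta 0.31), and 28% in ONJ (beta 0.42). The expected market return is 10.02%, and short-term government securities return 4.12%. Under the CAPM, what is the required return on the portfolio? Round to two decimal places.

7.77%

β_P = Σ w_i β_i = 0.26×1.38 + 0.46×0.31 + 0.28×0.42 = 0.6190
MRP = 10.02% − 4.12% = 5.90%
E(R_P) = R_f + β_P × MRP = 4.12% + 0.6190 × 5.90% = 7.77%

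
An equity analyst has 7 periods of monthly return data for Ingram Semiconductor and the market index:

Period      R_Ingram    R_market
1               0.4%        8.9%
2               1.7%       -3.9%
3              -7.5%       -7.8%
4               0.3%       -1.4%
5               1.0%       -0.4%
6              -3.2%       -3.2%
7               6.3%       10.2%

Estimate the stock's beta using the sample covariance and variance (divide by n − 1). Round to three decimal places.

Mean R_i = (0.4 + 1.7 − 7.5 + 0.3 + 1.0 − 3.2 + 6.3) / 7 = -0.1429%
Mean R_m = (8.9 − 3.9 − 7.8 − 1.4 − 0.4 − 3.2 + 10.2) / 7 = 0.3429%
Σ(R_i − R̄_i)(R_m − R̄_m) = 129.4529  ⇒  Cov = 129.4529 / 6 = 21.5755
Σ(R_m − R̄_m)² = 270.8371  ⇒  Var(R_m) = 270.8371 / 6 = 45.1395
β = Cov / Var(R_m) = 21.5755 / 45.1395 = 0.4780

0.478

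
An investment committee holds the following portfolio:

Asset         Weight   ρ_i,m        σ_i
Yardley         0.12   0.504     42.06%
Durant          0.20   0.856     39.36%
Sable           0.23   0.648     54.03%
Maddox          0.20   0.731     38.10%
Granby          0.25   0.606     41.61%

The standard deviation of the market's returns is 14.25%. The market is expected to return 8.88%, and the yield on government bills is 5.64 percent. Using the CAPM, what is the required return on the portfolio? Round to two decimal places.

β_Yardley = 0.504 × 42.06% / 14.25% = 1.4876
β_Durant = 0.856 × 39.36% / 14.25% = 2.3644
β_Sable = 0.648 × 54.03% / 14.25% = 2.4569
β_Maddox = 0.731 × 38.10% / 14.25% = 1.9545
β_Granby = 0.606 × 41.61% / 14.25% = 1.7695
β_P = Σ w_i β_i = 0.12×1.4876 + 0.20×2.3644 + 0.23×2.4569 + 0.20×1.9545 + 0.25×1.7695 = 2.0498
MRP = 8.88% − 5.64% = 3.24%
E(R_P) = R_f + β_P × MRP = 5.64% + 2.0498 × 3.24% = 12.28%

12.28%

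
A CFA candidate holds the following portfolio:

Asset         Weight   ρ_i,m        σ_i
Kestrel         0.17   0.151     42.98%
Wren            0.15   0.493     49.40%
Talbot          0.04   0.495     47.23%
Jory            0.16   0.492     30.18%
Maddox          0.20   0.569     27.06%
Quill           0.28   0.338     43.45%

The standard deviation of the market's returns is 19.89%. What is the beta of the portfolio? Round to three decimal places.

0.767

β_Kestrel = 0.151 × 42.98% / 19.89% = 0.3263
β_Wren = 0.493 × 49.40% / 19.89% = 1.2244
β_Talbot = 0.495 × 47.23% / 19.89% = 1.1754
β_Jory = 0.492 × 30.18% / 19.89% = 0.7465
β_Maddox = 0.569 × 27.06% / 19.89% = 0.7741
β_Quill = 0.338 × 43.45% / 19.89% = 0.7384
β_P = Σ w_i β_i = 0.17×0.3263 + 0.15×1.2244 + 0.04×1.1754 + 0.16×0.7465 + 0.20×0.7741 + 0.28×0.7384 = 0.7672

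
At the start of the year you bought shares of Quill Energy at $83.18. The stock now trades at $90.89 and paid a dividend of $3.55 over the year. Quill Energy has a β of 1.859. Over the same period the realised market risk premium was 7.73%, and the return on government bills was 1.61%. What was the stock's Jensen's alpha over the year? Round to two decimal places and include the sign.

Realised HPR = (P1 + D1 − P0) / P0 = (90.89 + 3.55 − 83.18) / 83.18 = 11.26 / 83.18 = 13.5369%
CAPM required = R_f + β·MRP = 1.61% + 1.859 × 7.73% = 15.98007%
α = realised − required = 13.5369% − 15.98007% = -2.44%

-2.44%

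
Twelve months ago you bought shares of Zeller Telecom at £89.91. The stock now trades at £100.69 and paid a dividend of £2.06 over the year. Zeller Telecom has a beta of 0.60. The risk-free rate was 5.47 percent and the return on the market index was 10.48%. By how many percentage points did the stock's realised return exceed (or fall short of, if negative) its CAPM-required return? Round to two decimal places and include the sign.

Realised HPR = (P1 + D1 − P0) / P0 = (100.69 + 2.06 − 89.91) / 89.91 = 12.84 / 89.91 = 14.2809%
MRP = 10.48% − 5.47% = 5.01%
CAPM required = R_f + β·MRP = 5.47% + 0.60 × 5.01% = 8.4760%
α = realised − required = 14.2809% − 8.4760% = +5.80%

+5.80%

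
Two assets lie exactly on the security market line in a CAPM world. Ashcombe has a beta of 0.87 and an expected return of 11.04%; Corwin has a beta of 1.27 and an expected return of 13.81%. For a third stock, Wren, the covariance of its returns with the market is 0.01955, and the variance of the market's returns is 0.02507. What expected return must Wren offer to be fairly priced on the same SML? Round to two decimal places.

MRP = (13.81% − 11.04%) / (1.27 − 0.87) = 6.9250%
R_f = 11.04% − 0.87 × 6.9250% = 5.0153%
β_Wren = Cov / Var(R_m) = 0.01955 / 0.02507 = 0.7798
E(R_Wren) = R_f + β × MRP = 5.0153% + 0.7798 × 6.9250% = 10.42%

10.42%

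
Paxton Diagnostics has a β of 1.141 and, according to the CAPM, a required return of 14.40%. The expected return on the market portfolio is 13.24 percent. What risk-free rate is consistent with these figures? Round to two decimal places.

5.01%

E(R) = R_f + β(E(R_m) − R_f) = R_f(1 − β) + β·E(R_m)
14.40% = R_f × (1 − 1.141) + 1.141 × 13.24%
14.40% = R_f × -0.141 + 15.10684%
R_f = (14.40% − 15.10684%) / -0.141 = 5.01%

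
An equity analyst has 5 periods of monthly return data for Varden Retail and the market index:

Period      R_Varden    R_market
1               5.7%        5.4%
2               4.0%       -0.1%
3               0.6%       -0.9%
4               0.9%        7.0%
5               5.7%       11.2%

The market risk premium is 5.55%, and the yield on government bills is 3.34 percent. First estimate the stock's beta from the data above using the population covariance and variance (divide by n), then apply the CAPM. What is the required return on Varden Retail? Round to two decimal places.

4.62%

Mean R_i = (5.7 + 4.0 + 0.6 + 0.9 + 5.7) / 5 = 3.3800%
Mean R_m = (5.4 − 0.1 − 0.9 + 7.0 + 11.2) / 5 = 4.5200%
Σ(R_i − R̄_i)(R_m − R̄_m) = 23.5920  ⇒  Cov = 23.5920 / 5 = 4.7184
Σ(R_m − R̄_m)² = 102.2680  ⇒  Var(R_m) = 102.2680 / 5 = 20.4536
β = Cov / Var(R_m) = 4.7184 / 20.4536 = 0.2307
E(R) = R_f + β × MRP = 3.34% + 0.2307 × 5.55% = 4.62%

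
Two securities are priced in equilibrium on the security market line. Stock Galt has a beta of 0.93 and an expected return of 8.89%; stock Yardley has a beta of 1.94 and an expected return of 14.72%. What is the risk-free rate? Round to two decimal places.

Both satisfy E(R) = R_f + β·MRP, so the slope of the SML is
MRP = (14.72% − 8.89%) / (1.94 − 0.93) = 5.83% / 1.01 = 5.7723%
R_f = E(R_Galt) − β_Galt·MRP = 8.89% − 0.93 × 5.7723% = 3.5218%

3.52%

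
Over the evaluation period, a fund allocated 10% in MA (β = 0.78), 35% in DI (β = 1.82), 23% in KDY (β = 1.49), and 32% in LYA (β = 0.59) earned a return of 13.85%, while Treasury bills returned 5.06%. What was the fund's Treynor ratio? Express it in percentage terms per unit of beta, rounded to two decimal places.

7.05%

β_P = 0.10×0.78 + 0.35×1.82 + 0.23×1.49 + 0.32×0.59 = 1.2465
Treynor = (R_P − R_f) / β_P = (13.85% − 5.06%) / 1.2465 = 8.79% / 1.2465 = 7.05%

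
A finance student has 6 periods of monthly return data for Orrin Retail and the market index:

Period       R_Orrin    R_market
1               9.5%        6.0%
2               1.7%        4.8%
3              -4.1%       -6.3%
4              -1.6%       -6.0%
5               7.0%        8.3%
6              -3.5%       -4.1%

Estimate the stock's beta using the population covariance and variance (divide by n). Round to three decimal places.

Mean R_i = (9.5 + 1.7 − 4.1 − 1.6 + 7.0 − 3.5) / 6 = 1.5000%
Mean R_m = (6.0 + 4.8 − 6.3 − 6.0 + 8.3 − 4.1) / 6 = 0.4500%
Σ(R_i − R̄_i)(R_m − R̄_m) = 168.9900  ⇒  Cov = 168.9900 / 6 = 28.1650
Σ(R_m − R̄_m)² = 219.2150  ⇒  Var(R_m) = 219.2150 / 6 = 36.5358
β = Cov / Var(R_m) = 28.1650 / 36.5358 = 0.7709

0.771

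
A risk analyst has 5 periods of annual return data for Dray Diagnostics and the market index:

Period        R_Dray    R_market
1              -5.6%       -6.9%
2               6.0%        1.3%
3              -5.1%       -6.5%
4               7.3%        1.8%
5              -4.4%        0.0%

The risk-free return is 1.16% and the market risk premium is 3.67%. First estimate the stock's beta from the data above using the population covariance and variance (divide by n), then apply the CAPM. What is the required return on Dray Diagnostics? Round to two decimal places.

5.60%

Mean R_i = (-5.6 + 6.0 − 5.1 + 7.3 − 4.4) / 5 = -0.3600%
Mean R_m = (-6.9 + 1.3 − 6.5 + 1.8 + 0.0) / 5 = -2.0600%
Σ(R_i − R̄_i)(R_m − R̄_m) = 89.0220  ⇒  Cov = 89.0220 / 5 = 17.8044
Σ(R_m − R̄_m)² = 73.5720  ⇒  Var(R_m) = 73.5720 / 5 = 14.7144
β = Cov / Var(R_m) = 17.8044 / 14.7144 = 1.2100
E(R) = R_f + β × MRP = 1.16% + 1.2100 × 3.67% = 5.60%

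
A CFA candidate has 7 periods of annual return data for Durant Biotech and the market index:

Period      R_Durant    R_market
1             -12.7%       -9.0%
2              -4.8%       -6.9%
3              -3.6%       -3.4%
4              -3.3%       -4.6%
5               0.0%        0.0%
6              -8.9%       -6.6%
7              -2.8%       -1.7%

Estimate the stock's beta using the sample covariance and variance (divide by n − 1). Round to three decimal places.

1.212

Mean R_i = (-12.7 − 4.8 − 3.6 − 3.3 + 0.0 − 8.9 − 2.8) / 7 = -5.1571%
Mean R_m = (-9.0 − 6.9 − 3.4 − 4.6 + 0.0 − 6.6 − 1.7) / 7 = -4.6000%
Σ(R_i − R̄_i)(R_m − R̄_m) = 72.2800  ⇒  Cov = 72.2800 / 6 = 12.0467
Σ(R_m − R̄_m)² = 59.6600  ⇒  Var(R_m) = 59.6600 / 6 = 9.9433
β = Cov / Var(R_m) = 12.0467 / 9.9433 = 1.2115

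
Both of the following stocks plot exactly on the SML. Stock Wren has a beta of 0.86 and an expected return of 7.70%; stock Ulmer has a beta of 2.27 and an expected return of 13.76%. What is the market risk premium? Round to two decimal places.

Both satisfy E(R) = R_f + β·MRP, so the slope of the SML is
MRP = (13.76% − 7.70%) / (2.27 − 0.86) = 6.06% / 1.41 = 4.2979%

4.30%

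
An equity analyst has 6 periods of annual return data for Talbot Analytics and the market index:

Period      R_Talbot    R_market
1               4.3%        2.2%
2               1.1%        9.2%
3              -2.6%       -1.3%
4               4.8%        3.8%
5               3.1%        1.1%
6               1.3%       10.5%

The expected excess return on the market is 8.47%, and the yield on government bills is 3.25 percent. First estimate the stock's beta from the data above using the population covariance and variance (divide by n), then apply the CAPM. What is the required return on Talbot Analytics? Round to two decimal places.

3.82%

Mean R_i = (4.3 + 1.1 − 2.6 + 4.8 + 3.1 + 1.3) / 6 = 2.0000%
Mean R_m = (2.2 + 9.2 − 1.3 + 3.8 + 1.1 + 10.5) / 6 = 4.2500%
Σ(R_i − R̄_i)(R_m − R̄_m) = 7.2600  ⇒  Cov = 7.2600 / 6 = 1.2100
Σ(R_m − R̄_m)² = 108.6950  ⇒  Var(R_m) = 108.6950 / 6 = 18.1158
β = Cov / Var(R_m) = 1.2100 / 18.1158 = 0.0668
E(R) = R_f + β × MRP = 3.25% + 0.0668 × 8.47% = 3.82%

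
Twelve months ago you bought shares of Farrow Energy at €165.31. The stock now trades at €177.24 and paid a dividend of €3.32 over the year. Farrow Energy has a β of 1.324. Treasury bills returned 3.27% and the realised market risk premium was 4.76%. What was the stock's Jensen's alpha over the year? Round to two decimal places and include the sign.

-0.35%

Realised HPR = (P1 + D1 − P0) / P0 = (177.24 + 3.32 − 165.31) / 165.31 = 15.25 / 165.31 = 9.2251%
CAPM required = R_f + β·MRP = 3.27% + 1.324 × 4.76% = 9.57224%
α = realised − required = 9.2251% − 9.57224% = -0.35%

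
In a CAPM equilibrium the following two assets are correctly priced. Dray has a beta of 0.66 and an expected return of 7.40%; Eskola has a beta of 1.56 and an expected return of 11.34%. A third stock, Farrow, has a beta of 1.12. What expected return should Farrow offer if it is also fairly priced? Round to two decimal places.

MRP (SML slope) = (11.34% − 7.40%) / (1.56 − 0.66) = 3.94% / 0.90 = 4.3778%
R_f (intercept) = 7.40% − 0.66 × 4.3778% = 4.5107%
E(R_Farrow) = R_f + β × MRP = 4.5107% + 1.12 × 4.3778% = 9.41%

9.41%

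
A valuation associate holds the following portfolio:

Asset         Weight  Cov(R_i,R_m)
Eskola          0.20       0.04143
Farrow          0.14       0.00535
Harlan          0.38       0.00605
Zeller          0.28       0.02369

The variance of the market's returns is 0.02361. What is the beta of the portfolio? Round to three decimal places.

β_Eskola = 0.04143 / 0.02361 = 1.7548
β_Farrow = 0.00535 / 0.02361 = 0.2266
β_Harlan = 0.00605 / 0.02361 = 0.2562
β_Zeller = 0.02369 / 0.02361 = 1.0034
β_P = Σ w_i β_i = 0.20×1.7548 + 0.14×0.2266 + 0.38×0.2562 + 0.28×1.0034 = 0.7610

0.761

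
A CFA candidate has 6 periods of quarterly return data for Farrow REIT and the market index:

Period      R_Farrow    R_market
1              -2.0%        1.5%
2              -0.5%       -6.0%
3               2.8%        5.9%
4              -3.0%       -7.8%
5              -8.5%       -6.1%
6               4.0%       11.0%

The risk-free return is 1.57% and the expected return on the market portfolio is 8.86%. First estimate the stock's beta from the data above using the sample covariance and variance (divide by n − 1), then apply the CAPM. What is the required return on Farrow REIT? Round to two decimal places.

Mean R_i = (-2.0 − 0.5 + 2.8 − 3.0 − 8.5 + 4.0) / 6 = -1.2000%
Mean R_m = (1.5 − 6.0 + 5.9 − 7.8 − 6.1 + 11.0) / 6 = -0.2500%
Σ(R_i − R̄_i)(R_m − R̄_m) = 133.9700  ⇒  Cov = 133.9700 / 5 = 26.7940
Σ(R_m − R̄_m)² = 291.7350  ⇒  Var(R_m) = 291.7350 / 5 = 58.3470
β = Cov / Var(R_m) = 26.7940 / 58.3470 = 0.4592
MRP = 8.86% − 1.57% = 7.29%
E(R) = R_f + β × MRP = 1.57% + 0.4592 × 7.29% = 4.92%

4.92%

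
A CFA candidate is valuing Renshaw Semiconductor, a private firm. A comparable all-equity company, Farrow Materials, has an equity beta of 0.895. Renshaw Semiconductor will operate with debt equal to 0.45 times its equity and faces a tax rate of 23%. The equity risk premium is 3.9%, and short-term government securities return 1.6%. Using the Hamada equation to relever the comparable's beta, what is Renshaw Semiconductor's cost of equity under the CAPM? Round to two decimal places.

6.30%

β_L = β_U × [1 + (1 − t)(D/E)] = 0.895 × [1 + (1 − 0.23) × 0.45]
    = 0.895 × [1 + 0.77 × 0.45] = 0.895 × 1.3465 = 1.2051
E(R) = R_f + β_L × MRP = 1.6% + 1.2051 × 3.9% = 6.30%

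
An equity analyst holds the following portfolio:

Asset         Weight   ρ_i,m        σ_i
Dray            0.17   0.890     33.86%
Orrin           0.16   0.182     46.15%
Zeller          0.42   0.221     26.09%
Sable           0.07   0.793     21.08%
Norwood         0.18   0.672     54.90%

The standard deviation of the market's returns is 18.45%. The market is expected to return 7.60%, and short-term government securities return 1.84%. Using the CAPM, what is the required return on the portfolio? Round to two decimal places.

β_Dray = 0.890 × 33.86% / 18.45% = 1.6334
β_Orrin = 0.182 × 46.15% / 18.45% = 0.4552
β_Zeller = 0.221 × 26.09% / 18.45% = 0.3125
β_Sable = 0.793 × 21.08% / 18.45% = 0.9060
β_Norwood = 0.672 × 54.90% / 18.45% = 1.9996
β_P = Σ w_i β_i = 0.17×1.6334 + 0.16×0.4552 + 0.42×0.3125 + 0.07×0.9060 + 0.18×1.9996 = 0.9051
MRP = 7.60% − 1.84% = 5.76%
E(R_P) = R_f + β_P × MRP = 1.84% + 0.9051 × 5.76% = 7.05%

7.05%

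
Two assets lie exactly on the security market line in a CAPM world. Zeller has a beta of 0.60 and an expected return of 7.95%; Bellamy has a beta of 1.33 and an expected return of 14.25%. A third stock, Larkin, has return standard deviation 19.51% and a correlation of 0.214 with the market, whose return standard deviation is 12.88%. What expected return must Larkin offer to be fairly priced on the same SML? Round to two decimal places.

5.57%

MRP = (14.25% − 7.95%) / (1.33 − 0.60) = 8.6301%
R_f = 7.95% − 0.60 × 8.6301% = 2.7719%
β_Larkin = ρ·σ_i/σ_m = 0.214 × 19.51 / 12.88 = 0.3242
E(R_Larkin) = R_f + β × MRP = 2.7719% + 0.3242 × 8.6301% = 5.57%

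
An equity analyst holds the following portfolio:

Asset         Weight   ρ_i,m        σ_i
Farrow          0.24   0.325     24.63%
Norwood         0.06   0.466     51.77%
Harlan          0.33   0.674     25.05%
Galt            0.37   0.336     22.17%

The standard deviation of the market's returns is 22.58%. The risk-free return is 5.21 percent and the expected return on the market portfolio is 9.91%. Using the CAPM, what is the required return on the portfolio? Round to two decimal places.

7.64%

β_Farrow = 0.325 × 24.63% / 22.58% = 0.3545
β_Norwood = 0.466 × 51.77% / 22.58% = 1.0684
β_Harlan = 0.674 × 25.05% / 22.58% = 0.7477
β_Galt = 0.336 × 22.17% / 22.58% = 0.3299
β_P = Σ w_i β_i = 0.24×0.3545 + 0.06×1.0684 + 0.33×0.7477 + 0.37×0.3299 = 0.5180
MRP = 9.91% − 5.21% = 4.70%
E(R_P) = R_f + β_P × MRP = 5.21% + 0.5180 × 4.70% = 7.64%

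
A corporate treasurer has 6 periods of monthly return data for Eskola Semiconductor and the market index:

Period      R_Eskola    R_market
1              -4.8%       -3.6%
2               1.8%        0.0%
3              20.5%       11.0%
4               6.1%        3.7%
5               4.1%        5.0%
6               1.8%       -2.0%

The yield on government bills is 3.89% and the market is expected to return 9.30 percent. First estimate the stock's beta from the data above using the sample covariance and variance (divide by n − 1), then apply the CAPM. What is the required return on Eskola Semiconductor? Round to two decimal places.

Mean R_i = (-4.8 + 1.8 + 20.5 + 6.1 + 4.1 + 1.8) / 6 = 4.9167%
Mean R_m = (-3.6 + 0.0 + 11.0 + 3.7 + 5.0 − 2.0) / 6 = 2.3500%
Σ(R_i − R̄_i)(R_m − R̄_m) = 212.9250  ⇒  Cov = 212.9250 / 5 = 42.5850
Σ(R_m − R̄_m)² = 143.5150  ⇒  Var(R_m) = 143.5150 / 5 = 28.7030
β = Cov / Var(R_m) = 42.5850 / 28.7030 = 1.4836
MRP = 9.30% − 3.89% = 5.41%
E(R) = R_f + β × MRP = 3.89% + 1.4836 × 5.41% = 11.92%

11.92%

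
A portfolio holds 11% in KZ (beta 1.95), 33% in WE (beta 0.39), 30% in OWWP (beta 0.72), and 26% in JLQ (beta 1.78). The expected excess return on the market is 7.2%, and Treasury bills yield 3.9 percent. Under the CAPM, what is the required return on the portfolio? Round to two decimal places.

11.26%

β_P = Σ w_i β_i = 0.11×1.95 + 0.33×0.39 + 0.30×0.72 + 0.26×1.78 = 1.0220
E(R_P) = R_f + β_P × MRP = 3.9% + 1.0220 × 7.2% = 11.26%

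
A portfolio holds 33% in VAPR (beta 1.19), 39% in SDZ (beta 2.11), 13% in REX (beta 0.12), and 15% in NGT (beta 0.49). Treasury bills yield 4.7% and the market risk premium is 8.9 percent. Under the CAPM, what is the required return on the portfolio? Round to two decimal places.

16.31%

β_P = Σ w_i β_i = 0.33×1.19 + 0.39×2.11 + 0.13×0.12 + 0.15×0.49 = 1.3047
E(R_P) = R_f + β_P × MRP = 4.7% + 1.3047 × 8.9% = 16.31%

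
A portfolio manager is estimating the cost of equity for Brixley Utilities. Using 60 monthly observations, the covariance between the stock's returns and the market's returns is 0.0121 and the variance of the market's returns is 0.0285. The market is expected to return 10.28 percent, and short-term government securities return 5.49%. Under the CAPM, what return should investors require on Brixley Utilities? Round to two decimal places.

β = Cov(R_i, R_m) / Var(R_m) = 0.0121 / 0.0285 = 0.4246
MRP = 10.28% − 5.49% = 4.79%
E(R) = R_f + β × MRP = 5.49% + 0.4246 × 4.79% = 7.52%

7.52%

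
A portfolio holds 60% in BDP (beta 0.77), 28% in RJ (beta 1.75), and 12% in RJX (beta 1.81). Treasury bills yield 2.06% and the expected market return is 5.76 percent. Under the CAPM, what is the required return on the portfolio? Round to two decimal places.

β_P = Σ w_i β_i = 0.60×0.77 + 0.28×1.75 + 0.12×1.81 = 1.1692
MRP = 5.76% − 2.06% = 3.70%
E(R_P) = R_f + β_P × MRP = 2.06% + 1.1692 × 3.70% = 6.39%

6.39%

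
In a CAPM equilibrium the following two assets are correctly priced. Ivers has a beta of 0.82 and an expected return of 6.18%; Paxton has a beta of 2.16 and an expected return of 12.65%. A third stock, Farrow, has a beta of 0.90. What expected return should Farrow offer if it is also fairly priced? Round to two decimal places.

MRP (SML slope) = (12.65% − 6.18%) / (2.16 − 0.82) = 6.47% / 1.34 = 4.8284%
R_f (intercept) = 6.18% − 0.82 × 4.8284% = 2.2207%
E(R_Farrow) = R_f + β × MRP = 2.2207% + 0.90 × 4.8284% = 6.57%

6.57%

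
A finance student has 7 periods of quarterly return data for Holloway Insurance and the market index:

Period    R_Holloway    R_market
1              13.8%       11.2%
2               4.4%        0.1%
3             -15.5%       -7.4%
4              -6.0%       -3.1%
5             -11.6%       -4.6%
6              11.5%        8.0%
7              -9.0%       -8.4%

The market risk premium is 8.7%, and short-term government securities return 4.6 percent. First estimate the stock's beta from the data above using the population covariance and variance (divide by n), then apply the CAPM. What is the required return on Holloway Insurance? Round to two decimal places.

17.33%

Mean R_i = (13.8 + 4.4 − 15.5 − 6.0 − 11.6 + 11.5 − 9.0) / 7 = -1.7714%
Mean R_m = (11.2 + 0.1 − 7.4 − 3.1 − 4.6 + 8.0 − 8.4) / 7 = -0.6000%
Σ(R_i − R̄_i)(R_m − R̄_m) = 501.8200  ⇒  Cov = 501.8200 / 7 = 71.6886
Σ(R_m − R̄_m)² = 343.0200  ⇒  Var(R_m) = 343.0200 / 7 = 49.0029
β = Cov / Var(R_m) = 71.6886 / 49.0029 = 1.4629
E(R) = R_f + β × MRP = 4.6% + 1.4629 × 8.7% = 17.33%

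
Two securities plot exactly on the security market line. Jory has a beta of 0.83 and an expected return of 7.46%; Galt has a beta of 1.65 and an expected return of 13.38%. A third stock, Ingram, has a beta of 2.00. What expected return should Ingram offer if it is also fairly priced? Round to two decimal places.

MRP (SML slope) = (13.38% − 7.46%) / (1.65 − 0.83) = 5.92% / 0.82 = 7.2195%
R_f (intercept) = 7.46% − 0.83 × 7.2195% = 1.4678%
E(R_Ingram) = R_f + β × MRP = 1.4678% + 2.00 × 7.2195% = 15.91%

15.91%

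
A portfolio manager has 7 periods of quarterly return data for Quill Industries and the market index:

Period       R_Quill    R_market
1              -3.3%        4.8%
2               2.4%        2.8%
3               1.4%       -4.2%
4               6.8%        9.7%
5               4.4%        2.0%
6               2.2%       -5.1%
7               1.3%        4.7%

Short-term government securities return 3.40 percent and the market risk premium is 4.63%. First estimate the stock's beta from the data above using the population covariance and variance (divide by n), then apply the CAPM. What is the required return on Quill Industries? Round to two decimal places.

4.04%

Mean R_i = (-3.3 + 2.4 + 1.4 + 6.8 + 4.4 + 2.2 + 1.3) / 7 = 2.1714%
Mean R_m = (4.8 + 2.8 − 4.2 + 9.7 + 2.0 − 5.1 + 4.7) / 7 = 2.1000%
Σ(R_i − R̄_i)(R_m − R̄_m) = 22.7300  ⇒  Cov = 22.7300 / 7 = 3.2471
Σ(R_m − R̄_m)² = 163.8400  ⇒  Var(R_m) = 163.8400 / 7 = 23.4057
β = Cov / Var(R_m) = 3.2471 / 23.4057 = 0.1387
E(R) = R_f + β × MRP = 3.40% + 0.1387 × 4.63% = 4.04%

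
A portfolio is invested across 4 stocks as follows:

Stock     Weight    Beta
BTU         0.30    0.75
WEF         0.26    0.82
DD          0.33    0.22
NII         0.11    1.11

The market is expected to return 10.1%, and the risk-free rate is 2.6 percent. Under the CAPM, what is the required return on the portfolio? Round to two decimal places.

β_P = Σ w_i β_i = 0.30×0.75 + 0.26×0.82 + 0.33×0.22 + 0.11×1.11 = 0.6329
MRP = 10.1% − 2.6% = 7.50%
E(R_P) = R_f + β_P × MRP = 2.6% + 0.6329 × 7.5% = 7.35%

7.35%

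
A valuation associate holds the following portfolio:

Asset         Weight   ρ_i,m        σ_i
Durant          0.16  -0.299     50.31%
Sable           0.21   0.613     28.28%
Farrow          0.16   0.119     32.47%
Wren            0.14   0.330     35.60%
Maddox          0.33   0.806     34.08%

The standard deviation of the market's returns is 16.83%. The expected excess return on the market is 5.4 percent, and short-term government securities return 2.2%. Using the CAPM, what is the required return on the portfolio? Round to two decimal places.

6.23%

β_Durant = -0.299 × 50.31% / 16.83% = -0.8938
β_Sable = 0.613 × 28.28% / 16.83% = 1.0300
β_Farrow = 0.119 × 32.47% / 16.83% = 0.2296
β_Wren = 0.330 × 35.60% / 16.83% = 0.6980
β_Maddox = 0.806 × 34.08% / 16.83% = 1.6321
β_P = Σ w_i β_i = 0.16×-0.8938 + 0.21×1.0300 + 0.16×0.2296 + 0.14×0.6980 + 0.33×1.6321 = 0.7463
E(R_P) = R_f + β_P × MRP = 2.2% + 0.7463 × 5.4% = 6.23%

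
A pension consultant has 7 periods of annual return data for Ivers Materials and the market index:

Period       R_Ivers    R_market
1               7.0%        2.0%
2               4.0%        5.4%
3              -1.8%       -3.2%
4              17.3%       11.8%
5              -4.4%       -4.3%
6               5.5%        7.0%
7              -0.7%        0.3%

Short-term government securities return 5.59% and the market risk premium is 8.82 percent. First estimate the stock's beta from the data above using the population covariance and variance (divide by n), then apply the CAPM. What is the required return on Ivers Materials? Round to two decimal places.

Mean R_i = (7.0 + 4.0 − 1.8 + 17.3 − 4.4 + 5.5 − 0.7) / 7 = 3.8429%
Mean R_m = (2.0 + 5.4 − 3.2 + 11.8 − 4.3 + 7.0 + 0.3) / 7 = 2.7143%
Σ(R_i − R̄_i)(R_m − R̄_m) = 229.6957  ⇒  Cov = 229.6957 / 7 = 32.8137
Σ(R_m − R̄_m)² = 198.6486  ⇒  Var(R_m) = 198.6486 / 7 = 28.3784
β = Cov / Var(R_m) = 32.8137 / 28.3784 = 1.1563
E(R) = R_f + β × MRP = 5.59% + 1.1563 × 8.82% = 15.79%

15.79%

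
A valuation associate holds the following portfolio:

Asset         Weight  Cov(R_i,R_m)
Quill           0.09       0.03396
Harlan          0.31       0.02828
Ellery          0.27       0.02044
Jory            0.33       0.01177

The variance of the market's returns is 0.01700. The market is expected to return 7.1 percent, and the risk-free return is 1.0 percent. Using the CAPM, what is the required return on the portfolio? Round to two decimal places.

8.62%

β_Quill = 0.03396 / 0.01700 = 1.9976
β_Harlan = 0.02828 / 0.01700 = 1.6635
β_Ellery = 0.02044 / 0.01700 = 1.2024
β_Jory = 0.01177 / 0.01700 = 0.6924
β_P = Σ w_i β_i = 0.09×1.9976 + 0.31×1.6635 + 0.27×1.2024 + 0.33×0.6924 = 1.2486
MRP = 7.1% − 1.0% = 6.10%
E(R_P) = R_f + β_P × MRP = 1.0% + 1.2486 × 6.1% = 8.62%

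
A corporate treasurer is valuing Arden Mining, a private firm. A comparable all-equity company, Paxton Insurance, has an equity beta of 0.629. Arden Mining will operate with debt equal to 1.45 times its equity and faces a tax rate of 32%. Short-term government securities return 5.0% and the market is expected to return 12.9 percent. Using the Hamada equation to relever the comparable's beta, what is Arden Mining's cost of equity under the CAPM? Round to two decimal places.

β_L = β_U × [1 + (1 − t)(D/E)] = 0.629 × [1 + (1 − 0.32) × 1.45]
    = 0.629 × [1 + 0.68 × 1.45] = 0.629 × 1.9860 = 1.2492
MRP = 12.9% − 5.0% = 7.90%
E(R) = R_f + β_L × MRP = 5.0% + 1.2492 × 7.9% = 14.87%

14.87%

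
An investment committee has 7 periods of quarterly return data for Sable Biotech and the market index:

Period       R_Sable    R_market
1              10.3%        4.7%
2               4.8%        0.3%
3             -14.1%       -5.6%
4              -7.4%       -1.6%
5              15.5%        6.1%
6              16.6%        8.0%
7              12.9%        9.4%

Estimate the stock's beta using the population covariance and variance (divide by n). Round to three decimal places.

2.056

Mean R_i = (10.3 + 4.8 − 14.1 − 7.4 + 15.5 + 16.6 + 12.9) / 7 = 5.5143%
Mean R_m = (4.7 + 0.3 − 5.6 − 1.6 + 6.1 + 8.0 + 9.4) / 7 = 3.0429%
Σ(R_i − R̄_i)(R_m − R̄_m) = 371.8057  ⇒  Cov = 371.8057 / 7 = 53.1151
Σ(R_m − R̄_m)² = 180.8571  ⇒  Var(R_m) = 180.8571 / 7 = 25.8367
β = Cov / Var(R_m) = 53.1151 / 25.8367 = 2.0558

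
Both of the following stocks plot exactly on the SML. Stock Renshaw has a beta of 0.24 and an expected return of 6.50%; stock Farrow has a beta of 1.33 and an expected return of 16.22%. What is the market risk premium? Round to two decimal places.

8.92%

Both satisfy E(R) = R_f + β·MRP, so the slope of the SML is
MRP = (16.22% − 6.50%) / (1.33 − 0.24) = 9.72% / 1.09 = 8.9174%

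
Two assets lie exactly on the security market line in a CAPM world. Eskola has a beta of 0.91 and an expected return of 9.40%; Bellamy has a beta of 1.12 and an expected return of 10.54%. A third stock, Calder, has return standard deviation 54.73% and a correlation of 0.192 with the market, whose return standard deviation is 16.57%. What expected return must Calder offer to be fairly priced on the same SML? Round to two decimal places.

MRP = (10.54% − 9.40%) / (1.12 − 0.91) = 5.4286%
R_f = 9.40% − 0.91 × 5.4286% = 4.4600%
β_Calder = ρ·σ_i/σ_m = 0.192 × 54.73 / 16.57 = 0.6342
E(R_Calder) = R_f + β × MRP = 4.4600% + 0.6342 × 5.4286% = 7.90%

7.90%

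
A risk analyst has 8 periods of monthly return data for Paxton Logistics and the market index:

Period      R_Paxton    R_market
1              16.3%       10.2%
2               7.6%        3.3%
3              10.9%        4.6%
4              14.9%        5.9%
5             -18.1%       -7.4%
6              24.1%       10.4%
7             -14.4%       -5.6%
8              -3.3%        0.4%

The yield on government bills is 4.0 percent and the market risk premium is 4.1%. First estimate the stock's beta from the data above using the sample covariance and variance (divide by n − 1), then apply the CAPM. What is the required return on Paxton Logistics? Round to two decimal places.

Mean R_i = (16.3 + 7.6 + 10.9 + 14.9 − 18.1 + 24.1 − 14.4 − 3.3) / 8 = 4.7500%
Mean R_m = (10.2 + 3.3 + 4.6 + 5.9 − 7.4 + 10.4 − 5.6 + 0.4) / 8 = 2.7250%
Σ(R_i − R̄_i)(R_m − R̄_m) = 689.7400  ⇒  Cov = 689.7400 / 7 = 98.5343
Σ(R_m − R̄_m)² = 305.9350  ⇒  Var(R_m) = 305.9350 / 7 = 43.7050
β = Cov / Var(R_m) = 98.5343 / 43.7050 = 2.2545
E(R) = R_f + β × MRP = 4.0% + 2.2545 × 4.1% = 13.24%

13.24%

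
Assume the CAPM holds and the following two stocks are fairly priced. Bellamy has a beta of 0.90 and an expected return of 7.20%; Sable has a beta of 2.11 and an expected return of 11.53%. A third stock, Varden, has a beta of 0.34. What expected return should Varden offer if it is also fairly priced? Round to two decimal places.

MRP (SML slope) = (11.53% − 7.20%) / (2.11 − 0.90) = 4.33% / 1.21 = 3.5785%
R_f (intercept) = 7.20% − 0.90 × 3.5785% = 3.9794%
E(R_Varden) = R_f + β × MRP = 3.9794% + 0.34 × 3.5785% = 5.20%

5.20%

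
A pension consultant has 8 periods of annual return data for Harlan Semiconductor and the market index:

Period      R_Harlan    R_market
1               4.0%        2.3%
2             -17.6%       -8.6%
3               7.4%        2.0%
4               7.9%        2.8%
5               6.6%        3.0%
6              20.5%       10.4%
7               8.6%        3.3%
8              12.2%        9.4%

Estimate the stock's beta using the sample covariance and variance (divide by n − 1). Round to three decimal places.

1.816

Mean R_i = (4.0 − 17.6 + 7.4 + 7.9 + 6.6 + 20.5 + 8.6 + 12.2) / 8 = 6.2000%
Mean R_m = (2.3 − 8.6 + 2.0 + 2.8 + 3.0 + 10.4 + 3.3 + 9.4) / 8 = 3.0750%
Σ(R_i − R̄_i)(R_m − R̄_m) = 421.0200  ⇒  Cov = 421.0200 / 7 = 60.1457
Σ(R_m − R̄_m)² = 231.8550  ⇒  Var(R_m) = 231.8550 / 7 = 33.1221
β = Cov / Var(R_m) = 60.1457 / 33.1221 = 1.8159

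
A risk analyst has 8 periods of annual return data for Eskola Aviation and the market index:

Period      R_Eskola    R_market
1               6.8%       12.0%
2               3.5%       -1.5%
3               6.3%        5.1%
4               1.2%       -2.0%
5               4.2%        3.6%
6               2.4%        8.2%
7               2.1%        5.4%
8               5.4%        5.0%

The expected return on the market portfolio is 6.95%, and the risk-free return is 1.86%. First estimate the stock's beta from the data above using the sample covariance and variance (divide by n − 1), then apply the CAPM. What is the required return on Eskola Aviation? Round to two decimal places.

3.09%

Mean R_i = (6.8 + 3.5 + 6.3 + 1.2 + 4.2 + 2.4 + 2.1 + 5.4) / 8 = 3.9875%
Mean R_m = (12.0 − 1.5 + 5.1 − 2.0 + 3.6 + 8.2 + 5.4 + 5.0) / 8 = 4.4750%
Σ(R_i − R̄_i)(R_m − R̄_m) = 36.4675  ⇒  Cov = 36.4675 / 7 = 5.2096
Σ(R_m − R̄_m)² = 150.4150  ⇒  Var(R_m) = 150.4150 / 7 = 21.4879
β = Cov / Var(R_m) = 5.2096 / 21.4879 = 0.2424
MRP = 6.95% − 1.86% = 5.09%
E(R) = R_f + β × MRP = 1.86% + 0.2424 × 5.09% = 3.09%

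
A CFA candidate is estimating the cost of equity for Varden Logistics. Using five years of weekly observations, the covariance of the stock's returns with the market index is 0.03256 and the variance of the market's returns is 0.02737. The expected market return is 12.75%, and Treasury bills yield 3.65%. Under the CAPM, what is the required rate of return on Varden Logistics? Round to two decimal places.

14.48%

β = Cov(R_i, R_m) / Var(R_m) = 0.03256 / 0.02737 = 1.1896
MRP = 12.75% − 3.65% = 9.10%
E(R) = R_f + β × MRP = 3.65% + 1.1896 × 9.10% = 14.48%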